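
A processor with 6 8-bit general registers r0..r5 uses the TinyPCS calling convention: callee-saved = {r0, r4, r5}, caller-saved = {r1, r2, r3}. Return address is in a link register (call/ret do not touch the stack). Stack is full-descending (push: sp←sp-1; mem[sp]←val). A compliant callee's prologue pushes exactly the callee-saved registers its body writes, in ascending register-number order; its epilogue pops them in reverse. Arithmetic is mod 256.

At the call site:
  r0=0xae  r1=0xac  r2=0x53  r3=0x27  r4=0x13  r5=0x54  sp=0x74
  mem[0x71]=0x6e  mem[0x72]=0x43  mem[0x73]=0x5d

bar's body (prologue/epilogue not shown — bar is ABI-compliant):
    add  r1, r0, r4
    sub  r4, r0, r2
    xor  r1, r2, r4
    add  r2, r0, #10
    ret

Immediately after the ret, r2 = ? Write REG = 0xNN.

prologue: push r4 -> mem[0x73]=0x13, sp=0x73
body[0] add  r1, r0, r4 -> r1=0xc1
body[1] sub  r4, r0, r2 -> r4=0x5b
body[2] xor  r1, r2, r4 -> r1=0x08
body[3] add  r2, r0, #10 -> r2=0xb8
epilogue: pop r4=0x13, sp=0x74
r2 is caller-saved -> body value

REG = 0xb8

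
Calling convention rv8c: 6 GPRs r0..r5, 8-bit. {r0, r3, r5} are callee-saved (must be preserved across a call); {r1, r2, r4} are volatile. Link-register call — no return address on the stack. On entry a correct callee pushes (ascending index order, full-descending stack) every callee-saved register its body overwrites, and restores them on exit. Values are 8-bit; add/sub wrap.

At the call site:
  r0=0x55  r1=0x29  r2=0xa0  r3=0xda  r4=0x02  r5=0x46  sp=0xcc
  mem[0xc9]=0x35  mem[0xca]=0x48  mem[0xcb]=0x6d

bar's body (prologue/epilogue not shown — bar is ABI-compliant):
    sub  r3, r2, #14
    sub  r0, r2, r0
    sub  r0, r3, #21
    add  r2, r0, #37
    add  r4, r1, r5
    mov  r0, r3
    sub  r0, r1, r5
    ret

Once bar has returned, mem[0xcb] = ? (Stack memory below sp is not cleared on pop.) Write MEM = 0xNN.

MEM = 0x55

prologue: push r0 → mem[0xcb]=0x55, sp=0xcb
prologue: push r3 → mem[0xca]=0xda, sp=0xca
body[0] sub  r3, r2, #14 → r3=0x92
body[1] sub  r0, r2, r0 → r0=0x4b
body[2] sub  r0, r3, #21 → r0=0x7d
body[3] add  r2, r0, #37 → r2=0xa2
body[4] add  r4, r1, r5 → r4=0x6f
body[5] mov  r0, r3 → r0=0x92
body[6] sub  r0, r1, r5 → r0=0xe3
epilogue: pop r3=0xda, sp=0xcb
epilogue: pop r0=0x55, sp=0xcc
prologue pushed ['r0', 'r3'] at ['0xcb', '0xca']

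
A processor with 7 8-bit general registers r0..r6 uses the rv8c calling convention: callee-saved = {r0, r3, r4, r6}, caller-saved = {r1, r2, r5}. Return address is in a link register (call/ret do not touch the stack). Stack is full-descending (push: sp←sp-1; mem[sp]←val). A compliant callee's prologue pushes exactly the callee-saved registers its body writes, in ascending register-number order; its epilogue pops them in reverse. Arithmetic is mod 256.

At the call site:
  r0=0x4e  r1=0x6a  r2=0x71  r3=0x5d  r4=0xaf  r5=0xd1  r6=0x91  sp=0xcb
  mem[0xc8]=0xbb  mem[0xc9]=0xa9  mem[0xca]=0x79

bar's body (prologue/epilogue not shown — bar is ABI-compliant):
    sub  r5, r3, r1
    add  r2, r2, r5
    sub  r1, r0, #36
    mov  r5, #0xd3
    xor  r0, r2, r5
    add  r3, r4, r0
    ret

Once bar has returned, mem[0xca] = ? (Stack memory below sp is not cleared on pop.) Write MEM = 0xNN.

prologue: push r0 → mem[0xca]=0x4e, sp=0xca
prologue: push r3 → mem[0xc9]=0x5d, sp=0xc9
body[0] sub  r5, r3, r1 → r5=0xf3
body[1] add  r2, r2, r5 → r2=0x64
body[2] sub  r1, r0, #36 → r1=0x2a
body[3] mov  r5, #0xd3 → r5=0xd3
body[4] xor  r0, r2, r5 → r0=0xb7
body[5] add  r3, r4, r0 → r3=0x66
epilogue: pop r3=0x5d, sp=0xca
epilogue: pop r0=0x4e, sp=0xcb
prologue pushed ['r0', 'r3'] at ['0xca', '0xc9']

MEM = 0x4e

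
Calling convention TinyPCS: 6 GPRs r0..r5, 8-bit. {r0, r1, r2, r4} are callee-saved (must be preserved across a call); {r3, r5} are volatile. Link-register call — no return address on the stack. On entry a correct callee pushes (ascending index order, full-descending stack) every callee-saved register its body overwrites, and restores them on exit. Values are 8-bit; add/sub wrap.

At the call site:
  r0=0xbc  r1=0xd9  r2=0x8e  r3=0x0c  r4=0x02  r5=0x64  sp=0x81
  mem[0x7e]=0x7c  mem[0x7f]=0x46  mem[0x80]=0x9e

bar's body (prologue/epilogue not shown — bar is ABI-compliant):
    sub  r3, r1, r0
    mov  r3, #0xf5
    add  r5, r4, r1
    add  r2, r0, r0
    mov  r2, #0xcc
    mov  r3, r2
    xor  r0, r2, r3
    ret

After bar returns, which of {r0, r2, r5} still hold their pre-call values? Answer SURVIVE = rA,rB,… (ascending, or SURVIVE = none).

SURVIVE = r0,r2

prologue: push r0 -> mem[0x80]=0xbc, sp=0x80
prologue: push r2 -> mem[0x7f]=0x8e, sp=0x7f
body[0] sub  r3, r1, r0 -> r3=0x1d
body[1] mov  r3, #0xf5 -> r3=0xf5
body[2] add  r5, r4, r1 -> r5=0xdb
body[3] add  r2, r0, r0 -> r2=0x78
body[4] mov  r2, #0xcc -> r2=0xcc
body[5] mov  r3, r2 -> r3=0xcc
body[6] xor  r0, r2, r3 -> r0=0x00
epilogue: pop r2=0x8e, sp=0x80
epilogue: pop r0=0xbc, sp=0x81
r0: callee-saved, written=True
r2: callee-saved, written=True
r5: caller-saved, written=True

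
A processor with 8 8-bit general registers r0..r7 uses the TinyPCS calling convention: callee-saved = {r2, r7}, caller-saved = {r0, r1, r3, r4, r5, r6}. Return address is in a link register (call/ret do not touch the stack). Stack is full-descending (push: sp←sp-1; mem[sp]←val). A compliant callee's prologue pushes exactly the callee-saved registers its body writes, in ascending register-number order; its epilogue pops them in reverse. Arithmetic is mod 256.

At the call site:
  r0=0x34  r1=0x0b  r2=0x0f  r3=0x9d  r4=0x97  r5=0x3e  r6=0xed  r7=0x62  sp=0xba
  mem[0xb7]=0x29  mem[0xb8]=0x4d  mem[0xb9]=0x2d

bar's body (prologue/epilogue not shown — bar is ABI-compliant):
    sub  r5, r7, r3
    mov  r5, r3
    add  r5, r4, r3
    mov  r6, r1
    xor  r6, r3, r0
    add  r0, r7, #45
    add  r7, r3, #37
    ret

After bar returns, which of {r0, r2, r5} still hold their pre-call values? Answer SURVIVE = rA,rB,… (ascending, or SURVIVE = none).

prologue: push r7 → mem[0xb9]=0x62, sp=0xb9
body[0] sub  r5, r7, r3 → r5=0xc5
body[1] mov  r5, r3 → r5=0x9d
body[2] add  r5, r4, r3 → r5=0x34
body[3] mov  r6, r1 → r6=0x0b
body[4] xor  r6, r3, r0 → r6=0xa9
body[5] add  r0, r7, #45 → r0=0x8f
body[6] add  r7, r3, #37 → r7=0xc2
epilogue: pop r7=0x62, sp=0xba
r0: caller-saved, written=True
r2: callee-saved, written=False
r5: caller-saved, written=True

SURVIVE = r2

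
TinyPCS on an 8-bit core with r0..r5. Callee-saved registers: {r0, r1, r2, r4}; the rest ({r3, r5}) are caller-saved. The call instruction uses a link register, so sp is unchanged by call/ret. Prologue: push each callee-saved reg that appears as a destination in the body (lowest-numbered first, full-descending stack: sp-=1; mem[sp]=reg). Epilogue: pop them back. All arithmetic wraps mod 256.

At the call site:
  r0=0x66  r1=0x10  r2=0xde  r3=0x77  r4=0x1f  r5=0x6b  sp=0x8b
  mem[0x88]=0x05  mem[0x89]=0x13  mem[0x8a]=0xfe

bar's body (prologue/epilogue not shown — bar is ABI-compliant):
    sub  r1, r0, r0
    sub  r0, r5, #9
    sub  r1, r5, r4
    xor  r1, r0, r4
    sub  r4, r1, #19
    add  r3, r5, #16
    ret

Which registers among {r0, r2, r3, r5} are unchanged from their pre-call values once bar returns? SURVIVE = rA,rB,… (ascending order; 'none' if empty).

SURVIVE = r0,r2,r5

prologue: push r0 → mem[0x8a]=0x66, sp=0x8a
prologue: push r1 → mem[0x89]=0x10, sp=0x89
prologue: push r4 → mem[0x88]=0x1f, sp=0x88
body[0] sub  r1, r0, r0 → r1=0x00
body[1] sub  r0, r5, #9 → r0=0x62
body[2] sub  r1, r5, r4 → r1=0x4c
body[3] xor  r1, r0, r4 → r1=0x7d
body[4] sub  r4, r1, #19 → r4=0x6a
body[5] add  r3, r5, #16 → r3=0x7b
epilogue: pop r4=0x1f, sp=0x89
epilogue: pop r1=0x10, sp=0x8a
epilogue: pop r0=0x66, sp=0x8b
r0: callee-saved, written=True
r2: callee-saved, written=False
r3: caller-saved, written=True
r5: caller-saved, written=False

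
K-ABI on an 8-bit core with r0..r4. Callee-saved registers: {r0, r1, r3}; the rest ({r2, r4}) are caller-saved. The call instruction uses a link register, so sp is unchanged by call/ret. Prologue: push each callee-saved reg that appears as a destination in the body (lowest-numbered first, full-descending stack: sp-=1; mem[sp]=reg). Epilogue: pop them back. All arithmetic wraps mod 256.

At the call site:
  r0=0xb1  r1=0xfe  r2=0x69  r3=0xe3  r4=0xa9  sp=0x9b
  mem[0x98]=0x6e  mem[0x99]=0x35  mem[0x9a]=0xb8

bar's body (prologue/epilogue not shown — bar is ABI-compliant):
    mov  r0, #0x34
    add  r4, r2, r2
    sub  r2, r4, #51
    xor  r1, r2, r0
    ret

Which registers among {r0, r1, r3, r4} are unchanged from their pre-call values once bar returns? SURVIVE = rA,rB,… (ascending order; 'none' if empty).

SURVIVE = r0,r1,r3

prologue: push r0 -> mem[0x9a]=0xb1, sp=0x9a
prologue: push r1 -> mem[0x99]=0xfe, sp=0x99
body[0] mov  r0, #0x34 -> r0=0x34
body[1] add  r4, r2, r2 -> r4=0xd2
body[2] sub  r2, r4, #51 -> r2=0x9f
body[3] xor  r1, r2, r0 -> r1=0xab
epilogue: pop r1=0xfe, sp=0x9a
epilogue: pop r0=0xb1, sp=0x9b
r0: callee-saved, written=True
r1: callee-saved, written=True
r3: callee-saved, written=False
r4: caller-saved, written=True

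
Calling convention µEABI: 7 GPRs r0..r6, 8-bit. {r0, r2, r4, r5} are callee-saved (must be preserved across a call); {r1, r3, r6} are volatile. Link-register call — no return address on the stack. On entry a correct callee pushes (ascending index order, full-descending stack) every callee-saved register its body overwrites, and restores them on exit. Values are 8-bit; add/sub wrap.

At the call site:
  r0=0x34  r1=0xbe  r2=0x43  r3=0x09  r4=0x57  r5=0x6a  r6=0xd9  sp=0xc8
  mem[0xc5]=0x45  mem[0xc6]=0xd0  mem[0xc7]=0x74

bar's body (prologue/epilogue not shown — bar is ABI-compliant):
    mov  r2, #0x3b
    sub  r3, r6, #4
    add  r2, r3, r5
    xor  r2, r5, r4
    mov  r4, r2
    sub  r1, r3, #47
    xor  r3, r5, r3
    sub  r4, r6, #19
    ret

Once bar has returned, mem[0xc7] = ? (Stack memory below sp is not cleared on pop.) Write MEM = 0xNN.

prologue: push r2 → mem[0xc7]=0x43, sp=0xc7
prologue: push r4 → mem[0xc6]=0x57, sp=0xc6
body[0] mov  r2, #0x3b → r2=0x3b
body[1] sub  r3, r6, #4 → r3=0xd5
body[2] add  r2, r3, r5 → r2=0x3f
body[3] xor  r2, r5, r4 → r2=0x3d
body[4] mov  r4, r2 → r4=0x3d
body[5] sub  r1, r3, #47 → r1=0xa6
body[6] xor  r3, r5, r3 → r3=0xbf
body[7] sub  r4, r6, #19 → r4=0xc6
epilogue: pop r4=0x57, sp=0xc7
epilogue: pop r2=0x43, sp=0xc8
prologue pushed ['r2', 'r4'] at ['0xc7', '0xc6']

MEM = 0x43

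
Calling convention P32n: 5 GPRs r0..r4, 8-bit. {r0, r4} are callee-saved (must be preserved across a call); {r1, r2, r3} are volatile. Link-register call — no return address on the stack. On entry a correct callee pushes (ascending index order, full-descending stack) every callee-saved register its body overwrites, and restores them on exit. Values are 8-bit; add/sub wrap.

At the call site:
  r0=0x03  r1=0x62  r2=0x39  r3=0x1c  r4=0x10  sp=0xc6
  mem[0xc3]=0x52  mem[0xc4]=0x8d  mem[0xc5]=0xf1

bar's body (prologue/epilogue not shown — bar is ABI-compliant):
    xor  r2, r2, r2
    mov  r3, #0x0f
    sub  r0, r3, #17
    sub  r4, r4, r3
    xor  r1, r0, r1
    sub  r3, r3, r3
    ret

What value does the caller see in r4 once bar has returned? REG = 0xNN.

REG = 0x10

prologue: push r0 -> mem[0xc5]=0x03, sp=0xc5
prologue: push r4 -> mem[0xc4]=0x10, sp=0xc4
body[0] xor  r2, r2, r2 -> r2=0x00
body[1] mov  r3, #0x0f -> r3=0x0f
body[2] sub  r0, r3, #17 -> r0=0xfe
body[3] sub  r4, r4, r3 -> r4=0x01
body[4] xor  r1, r0, r1 -> r1=0x9c
body[5] sub  r3, r3, r3 -> r3=0x00
epilogue: pop r4=0x10, sp=0xc5
epilogue: pop r0=0x03, sp=0xc6
r4 is callee-saved -> restored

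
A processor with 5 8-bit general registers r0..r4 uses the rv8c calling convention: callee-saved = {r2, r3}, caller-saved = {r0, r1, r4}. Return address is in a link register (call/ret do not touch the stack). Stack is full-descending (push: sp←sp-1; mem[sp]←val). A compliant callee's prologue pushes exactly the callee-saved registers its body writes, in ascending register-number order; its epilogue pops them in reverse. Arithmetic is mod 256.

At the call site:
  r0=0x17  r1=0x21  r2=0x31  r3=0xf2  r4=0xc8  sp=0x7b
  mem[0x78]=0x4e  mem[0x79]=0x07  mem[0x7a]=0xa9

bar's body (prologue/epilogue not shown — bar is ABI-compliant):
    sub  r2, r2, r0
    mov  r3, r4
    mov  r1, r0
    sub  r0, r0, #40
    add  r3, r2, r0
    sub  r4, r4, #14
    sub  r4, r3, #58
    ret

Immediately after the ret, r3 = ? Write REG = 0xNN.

REG = 0xf2

prologue: push r2 -> mem[0x7a]=0x31, sp=0x7a
prologue: push r3 -> mem[0x79]=0xf2, sp=0x79
body[0] sub  r2, r2, r0 -> r2=0x1a
body[1] mov  r3, r4 -> r3=0xc8
body[2] mov  r1, r0 -> r1=0x17
body[3] sub  r0, r0, #40 -> r0=0xef
body[4] add  r3, r2, r0 -> r3=0x09
body[5] sub  r4, r4, #14 -> r4=0xba
body[6] sub  r4, r3, #58 -> r4=0xcf
epilogue: pop r3=0xf2, sp=0x7a
epilogue: pop r2=0x31, sp=0x7b
r3 is callee-saved -> restored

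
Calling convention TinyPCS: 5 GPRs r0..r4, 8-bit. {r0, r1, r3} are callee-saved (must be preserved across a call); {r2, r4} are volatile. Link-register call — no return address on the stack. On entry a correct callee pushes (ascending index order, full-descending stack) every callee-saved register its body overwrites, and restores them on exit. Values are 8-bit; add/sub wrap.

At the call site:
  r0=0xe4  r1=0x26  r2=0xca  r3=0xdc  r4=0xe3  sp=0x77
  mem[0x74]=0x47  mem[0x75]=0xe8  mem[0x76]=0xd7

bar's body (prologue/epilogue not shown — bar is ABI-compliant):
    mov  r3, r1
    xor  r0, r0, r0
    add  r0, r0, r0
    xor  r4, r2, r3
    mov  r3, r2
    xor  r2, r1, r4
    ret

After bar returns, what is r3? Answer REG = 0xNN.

prologue: push r0 → mem[0x76]=0xe4, sp=0x76
prologue: push r3 → mem[0x75]=0xdc, sp=0x75
body[0] mov  r3, r1 → r3=0x26
body[1] xor  r0, r0, r0 → r0=0x00
body[2] add  r0, r0, r0 → r0=0x00
body[3] xor  r4, r2, r3 → r4=0xec
body[4] mov  r3, r2 → r3=0xca
body[5] xor  r2, r1, r4 → r2=0xca
epilogue: pop r3=0xdc, sp=0x76
epilogue: pop r0=0xe4, sp=0x77
r3 is callee-saved → restored

REG = 0xdc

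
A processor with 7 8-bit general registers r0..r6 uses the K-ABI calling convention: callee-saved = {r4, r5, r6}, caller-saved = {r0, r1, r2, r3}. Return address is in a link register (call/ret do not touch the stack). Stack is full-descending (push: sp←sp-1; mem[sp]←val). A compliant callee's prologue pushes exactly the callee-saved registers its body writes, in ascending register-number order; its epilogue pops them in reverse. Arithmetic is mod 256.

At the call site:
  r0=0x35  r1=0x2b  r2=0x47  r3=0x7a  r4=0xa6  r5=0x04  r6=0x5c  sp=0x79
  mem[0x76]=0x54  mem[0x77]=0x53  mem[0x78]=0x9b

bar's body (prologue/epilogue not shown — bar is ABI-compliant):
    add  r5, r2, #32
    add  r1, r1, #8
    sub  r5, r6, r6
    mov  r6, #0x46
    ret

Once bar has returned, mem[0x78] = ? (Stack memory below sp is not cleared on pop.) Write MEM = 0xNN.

prologue: push r5 -> mem[0x78]=0x04, sp=0x78
prologue: push r6 -> mem[0x77]=0x5c, sp=0x77
body[0] add  r5, r2, #32 -> r5=0x67
body[1] add  r1, r1, #8 -> r1=0x33
body[2] sub  r5, r6, r6 -> r5=0x00
body[3] mov  r6, #0x46 -> r6=0x46
epilogue: pop r6=0x5c, sp=0x78
epilogue: pop r5=0x04, sp=0x79
prologue pushed ['r5', 'r6'] at ['0x78', '0x77']

MEM = 0x04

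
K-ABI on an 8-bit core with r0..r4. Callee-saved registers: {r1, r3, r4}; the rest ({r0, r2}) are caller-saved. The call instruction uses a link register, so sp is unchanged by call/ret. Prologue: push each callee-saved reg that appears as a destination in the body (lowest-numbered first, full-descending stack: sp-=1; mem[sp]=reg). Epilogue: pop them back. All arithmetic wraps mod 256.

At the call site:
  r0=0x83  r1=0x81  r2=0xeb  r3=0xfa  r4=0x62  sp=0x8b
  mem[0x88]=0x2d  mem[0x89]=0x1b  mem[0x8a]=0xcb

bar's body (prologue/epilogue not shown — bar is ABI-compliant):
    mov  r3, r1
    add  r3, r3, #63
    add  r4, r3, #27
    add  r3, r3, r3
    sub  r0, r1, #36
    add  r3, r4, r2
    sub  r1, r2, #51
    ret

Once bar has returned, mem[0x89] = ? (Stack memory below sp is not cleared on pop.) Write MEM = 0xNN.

prologue: push r1 → mem[0x8a]=0x81, sp=0x8a
prologue: push r3 → mem[0x89]=0xfa, sp=0x89
prologue: push r4 → mem[0x88]=0x62, sp=0x88
body[0] mov  r3, r1 → r3=0x81
body[1] add  r3, r3, #63 → r3=0xc0
body[2] add  r4, r3, #27 → r4=0xdb
body[3] add  r3, r3, r3 → r3=0x80
body[4] sub  r0, r1, #36 → r0=0x5d
body[5] add  r3, r4, r2 → r3=0xc6
body[6] sub  r1, r2, #51 → r1=0xb8
epilogue: pop r4=0x62, sp=0x89
epilogue: pop r3=0xfa, sp=0x8a
epilogue: pop r1=0x81, sp=0x8b
prologue pushed ['r1', 'r3', 'r4'] at ['0x8a', '0x89', '0x88']

MEM = 0xfa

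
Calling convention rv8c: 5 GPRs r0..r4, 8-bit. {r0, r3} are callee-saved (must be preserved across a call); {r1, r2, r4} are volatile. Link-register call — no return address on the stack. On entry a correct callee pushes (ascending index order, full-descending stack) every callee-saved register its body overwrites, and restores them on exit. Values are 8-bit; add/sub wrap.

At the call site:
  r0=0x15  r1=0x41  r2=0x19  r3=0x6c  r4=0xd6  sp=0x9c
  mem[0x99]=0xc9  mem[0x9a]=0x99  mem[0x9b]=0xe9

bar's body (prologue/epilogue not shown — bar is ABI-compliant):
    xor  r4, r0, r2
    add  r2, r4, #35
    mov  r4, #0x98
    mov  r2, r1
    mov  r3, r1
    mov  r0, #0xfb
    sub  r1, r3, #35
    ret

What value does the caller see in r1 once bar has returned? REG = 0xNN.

prologue: push r0 -> mem[0x9b]=0x15, sp=0x9b
prologue: push r3 -> mem[0x9a]=0x6c, sp=0x9a
body[0] xor  r4, r0, r2 -> r4=0x0c
body[1] add  r2, r4, #35 -> r2=0x2f
body[2] mov  r4, #0x98 -> r4=0x98
body[3] mov  r2, r1 -> r2=0x41
body[4] mov  r3, r1 -> r3=0x41
body[5] mov  r0, #0xfb -> r0=0xfb
body[6] sub  r1, r3, #35 -> r1=0x1e
epilogue: pop r3=0x6c, sp=0x9b
epilogue: pop r0=0x15, sp=0x9c
r1 is caller-saved -> body value

REG = 0x1e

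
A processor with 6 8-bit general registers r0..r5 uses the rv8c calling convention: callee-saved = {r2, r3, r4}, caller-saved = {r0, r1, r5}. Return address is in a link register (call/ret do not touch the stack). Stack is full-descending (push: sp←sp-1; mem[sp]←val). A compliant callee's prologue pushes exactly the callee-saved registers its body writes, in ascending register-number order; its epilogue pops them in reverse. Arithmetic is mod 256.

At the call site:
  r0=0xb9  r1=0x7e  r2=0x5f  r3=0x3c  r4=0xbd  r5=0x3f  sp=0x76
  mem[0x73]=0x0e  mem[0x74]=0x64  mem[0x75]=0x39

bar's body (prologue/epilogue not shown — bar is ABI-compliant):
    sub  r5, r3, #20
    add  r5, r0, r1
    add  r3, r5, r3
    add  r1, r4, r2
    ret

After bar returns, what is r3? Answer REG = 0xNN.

prologue: push r3 -> mem[0x75]=0x3c, sp=0x75
body[0] sub  r5, r3, #20 -> r5=0x28
body[1] add  r5, r0, r1 -> r5=0x37
body[2] add  r3, r5, r3 -> r3=0x73
body[3] add  r1, r4, r2 -> r1=0x1c
epilogue: pop r3=0x3c, sp=0x76
r3 is callee-saved -> restored

REG = 0x3c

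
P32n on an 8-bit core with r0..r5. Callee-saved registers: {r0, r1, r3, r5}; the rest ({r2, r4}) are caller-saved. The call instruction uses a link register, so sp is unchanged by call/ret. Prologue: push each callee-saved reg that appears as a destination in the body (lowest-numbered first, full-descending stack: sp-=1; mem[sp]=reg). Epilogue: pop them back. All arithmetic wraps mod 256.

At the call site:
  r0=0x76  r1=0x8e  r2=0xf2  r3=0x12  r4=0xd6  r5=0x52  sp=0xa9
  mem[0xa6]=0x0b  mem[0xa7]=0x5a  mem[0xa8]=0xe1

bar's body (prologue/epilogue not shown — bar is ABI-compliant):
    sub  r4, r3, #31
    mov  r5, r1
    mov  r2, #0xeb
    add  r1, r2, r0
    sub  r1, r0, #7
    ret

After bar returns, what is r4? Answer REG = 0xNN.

prologue: push r1 → mem[0xa8]=0x8e, sp=0xa8
prologue: push r5 → mem[0xa7]=0x52, sp=0xa7
body[0] sub  r4, r3, #31 → r4=0xf3
body[1] mov  r5, r1 → r5=0x8e
body[2] mov  r2, #0xeb → r2=0xeb
body[3] add  r1, r2, r0 → r1=0x61
body[4] sub  r1, r0, #7 → r1=0x6f
epilogue: pop r5=0x52, sp=0xa8
epilogue: pop r1=0x8e, sp=0xa9
r4 is caller-saved → body value

REG = 0xf3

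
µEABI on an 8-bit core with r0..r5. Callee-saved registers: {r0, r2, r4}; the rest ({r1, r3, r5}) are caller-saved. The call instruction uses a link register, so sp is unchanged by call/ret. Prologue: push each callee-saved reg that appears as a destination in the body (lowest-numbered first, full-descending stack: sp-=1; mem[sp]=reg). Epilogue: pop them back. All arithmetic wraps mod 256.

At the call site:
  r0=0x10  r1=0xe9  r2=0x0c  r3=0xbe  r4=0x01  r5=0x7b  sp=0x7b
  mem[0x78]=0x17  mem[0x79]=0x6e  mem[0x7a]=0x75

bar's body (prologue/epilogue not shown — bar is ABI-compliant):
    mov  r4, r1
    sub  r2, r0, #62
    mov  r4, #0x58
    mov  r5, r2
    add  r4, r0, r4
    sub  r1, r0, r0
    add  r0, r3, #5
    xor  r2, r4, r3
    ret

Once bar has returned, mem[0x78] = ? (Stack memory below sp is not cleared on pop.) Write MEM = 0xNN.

prologue: push r0 -> mem[0x7a]=0x10, sp=0x7a
prologue: push r2 -> mem[0x79]=0x0c, sp=0x79
prologue: push r4 -> mem[0x78]=0x01, sp=0x78
body[0] mov  r4, r1 -> r4=0xe9
body[1] sub  r2, r0, #62 -> r2=0xd2
body[2] mov  r4, #0x58 -> r4=0x58
body[3] mov  r5, r2 -> r5=0xd2
body[4] add  r4, r0, r4 -> r4=0x68
body[5] sub  r1, r0, r0 -> r1=0x00
body[6] add  r0, r3, #5 -> r0=0xc3
body[7] xor  r2, r4, r3 -> r2=0xd6
epilogue: pop r4=0x01, sp=0x79
epilogue: pop r2=0x0c, sp=0x7a
epilogue: pop r0=0x10, sp=0x7b
prologue pushed ['r0', 'r2', 'r4'] at ['0x7a', '0x79', '0x78']

MEM = 0x01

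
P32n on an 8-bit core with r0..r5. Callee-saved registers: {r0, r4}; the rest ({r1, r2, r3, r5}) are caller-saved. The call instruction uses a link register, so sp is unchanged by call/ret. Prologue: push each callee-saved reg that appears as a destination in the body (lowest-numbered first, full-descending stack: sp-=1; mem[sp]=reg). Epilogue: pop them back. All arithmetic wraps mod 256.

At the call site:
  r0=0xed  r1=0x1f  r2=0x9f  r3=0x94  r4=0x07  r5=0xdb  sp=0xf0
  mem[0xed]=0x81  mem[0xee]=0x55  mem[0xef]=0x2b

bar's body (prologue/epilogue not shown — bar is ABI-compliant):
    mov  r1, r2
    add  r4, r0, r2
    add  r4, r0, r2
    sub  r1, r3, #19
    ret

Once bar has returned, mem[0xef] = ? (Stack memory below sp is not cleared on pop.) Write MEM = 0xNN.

prologue: push r4 → mem[0xef]=0x07, sp=0xef
body[0] mov  r1, r2 → r1=0x9f
body[1] add  r4, r0, r2 → r4=0x8c
body[2] add  r4, r0, r2 → r4=0x8c
body[3] sub  r1, r3, #19 → r1=0x81
epilogue: pop r4=0x07, sp=0xf0
prologue pushed ['r4'] at ['0xef']

MEM = 0x07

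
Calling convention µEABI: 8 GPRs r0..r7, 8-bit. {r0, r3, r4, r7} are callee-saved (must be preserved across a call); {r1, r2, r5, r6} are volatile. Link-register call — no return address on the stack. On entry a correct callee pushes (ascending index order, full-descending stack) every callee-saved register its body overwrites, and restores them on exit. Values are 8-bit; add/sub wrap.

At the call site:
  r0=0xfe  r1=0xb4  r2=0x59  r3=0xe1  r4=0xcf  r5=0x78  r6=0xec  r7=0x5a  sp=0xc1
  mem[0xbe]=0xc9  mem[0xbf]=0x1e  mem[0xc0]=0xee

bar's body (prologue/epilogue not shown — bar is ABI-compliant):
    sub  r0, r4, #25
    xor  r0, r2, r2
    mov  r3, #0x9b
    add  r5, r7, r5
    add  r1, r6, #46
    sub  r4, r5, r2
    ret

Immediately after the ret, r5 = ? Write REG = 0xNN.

REG = 0xd2

prologue: push r0 -> mem[0xc0]=0xfe, sp=0xc0
prologue: push r3 -> mem[0xbf]=0xe1, sp=0xbf
prologue: push r4 -> mem[0xbe]=0xcf, sp=0xbe
body[0] sub  r0, r4, #25 -> r0=0xb6
body[1] xor  r0, r2, r2 -> r0=0x00
body[2] mov  r3, #0x9b -> r3=0x9b
body[3] add  r5, r7, r5 -> r5=0xd2
body[4] add  r1, r6, #46 -> r1=0x1a
body[5] sub  r4, r5, r2 -> r4=0x79
epilogue: pop r4=0xcf, sp=0xbf
epilogue: pop r3=0xe1, sp=0xc0
epilogue: pop r0=0xfe, sp=0xc1
r5 is caller-saved -> body value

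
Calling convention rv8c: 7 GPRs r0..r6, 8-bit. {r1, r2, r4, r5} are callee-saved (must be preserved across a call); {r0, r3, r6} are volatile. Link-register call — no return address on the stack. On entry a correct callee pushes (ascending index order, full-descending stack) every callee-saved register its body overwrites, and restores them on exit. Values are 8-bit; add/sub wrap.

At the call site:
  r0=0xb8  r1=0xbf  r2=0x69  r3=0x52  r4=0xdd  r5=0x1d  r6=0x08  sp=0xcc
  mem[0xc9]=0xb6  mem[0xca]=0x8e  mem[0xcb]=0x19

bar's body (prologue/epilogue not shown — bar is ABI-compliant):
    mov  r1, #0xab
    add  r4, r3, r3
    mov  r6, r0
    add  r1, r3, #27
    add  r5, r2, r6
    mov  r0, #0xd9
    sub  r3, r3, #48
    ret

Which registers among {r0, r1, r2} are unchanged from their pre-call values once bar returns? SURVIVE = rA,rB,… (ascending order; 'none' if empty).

prologue: push r1 → mem[0xcb]=0xbf, sp=0xcb
prologue: push r4 → mem[0xca]=0xdd, sp=0xca
prologue: push r5 → mem[0xc9]=0x1d, sp=0xc9
body[0] mov  r1, #0xab → r1=0xab
body[1] add  r4, r3, r3 → r4=0xa4
body[2] mov  r6, r0 → r6=0xb8
body[3] add  r1, r3, #27 → r1=0x6d
body[4] add  r5, r2, r6 → r5=0x21
body[5] mov  r0, #0xd9 → r0=0xd9
body[6] sub  r3, r3, #48 → r3=0x22
epilogue: pop r5=0x1d, sp=0xca
epilogue: pop r4=0xdd, sp=0xcb
epilogue: pop r1=0xbf, sp=0xcc
r0: caller-saved, written=True
r1: callee-saved, written=True
r2: callee-saved, written=False

SURVIVE = r1,r2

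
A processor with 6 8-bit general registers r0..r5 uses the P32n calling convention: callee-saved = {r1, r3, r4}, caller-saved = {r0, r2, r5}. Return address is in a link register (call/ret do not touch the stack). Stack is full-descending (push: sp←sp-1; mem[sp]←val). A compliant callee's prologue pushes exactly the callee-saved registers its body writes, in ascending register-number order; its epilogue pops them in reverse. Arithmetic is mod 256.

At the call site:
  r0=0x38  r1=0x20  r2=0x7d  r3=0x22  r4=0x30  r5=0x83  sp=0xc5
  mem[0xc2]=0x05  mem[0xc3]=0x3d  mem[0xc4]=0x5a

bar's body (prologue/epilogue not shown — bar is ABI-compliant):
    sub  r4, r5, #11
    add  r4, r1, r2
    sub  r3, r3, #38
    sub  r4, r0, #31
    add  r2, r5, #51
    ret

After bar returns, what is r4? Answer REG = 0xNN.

REG = 0x30

prologue: push r3 -> mem[0xc4]=0x22, sp=0xc4
prologue: push r4 -> mem[0xc3]=0x30, sp=0xc3
body[0] sub  r4, r5, #11 -> r4=0x78
body[1] add  r4, r1, r2 -> r4=0x9d
body[2] sub  r3, r3, #38 -> r3=0xfc
body[3] sub  r4, r0, #31 -> r4=0x19
body[4] add  r2, r5, #51 -> r2=0xb6
epilogue: pop r4=0x30, sp=0xc4
epilogue: pop r3=0x22, sp=0xc5
r4 is callee-saved -> restored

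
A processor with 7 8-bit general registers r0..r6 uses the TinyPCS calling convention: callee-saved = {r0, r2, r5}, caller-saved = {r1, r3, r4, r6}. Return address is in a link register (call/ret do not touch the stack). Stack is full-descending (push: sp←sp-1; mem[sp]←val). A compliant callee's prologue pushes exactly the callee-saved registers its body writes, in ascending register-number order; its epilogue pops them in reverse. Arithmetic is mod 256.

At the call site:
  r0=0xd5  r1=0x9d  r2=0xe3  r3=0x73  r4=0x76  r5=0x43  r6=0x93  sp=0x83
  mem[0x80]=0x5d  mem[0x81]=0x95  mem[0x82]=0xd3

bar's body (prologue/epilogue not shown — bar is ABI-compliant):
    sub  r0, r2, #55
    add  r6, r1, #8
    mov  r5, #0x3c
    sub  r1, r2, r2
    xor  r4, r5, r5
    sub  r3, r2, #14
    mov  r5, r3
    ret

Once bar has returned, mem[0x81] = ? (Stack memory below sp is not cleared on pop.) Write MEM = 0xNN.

prologue: push r0 -> mem[0x82]=0xd5, sp=0x82
prologue: push r5 -> mem[0x81]=0x43, sp=0x81
body[0] sub  r0, r2, #55 -> r0=0xac
body[1] add  r6, r1, #8 -> r6=0xa5
body[2] mov  r5, #0x3c -> r5=0x3c
body[3] sub  r1, r2, r2 -> r1=0x00
body[4] xor  r4, r5, r5 -> r4=0x00
body[5] sub  r3, r2, #14 -> r3=0xd5
body[6] mov  r5, r3 -> r5=0xd5
epilogue: pop r5=0x43, sp=0x82
epilogue: pop r0=0xd5, sp=0x83
prologue pushed ['r0', 'r5'] at ['0x82', '0x81']

MEM = 0x43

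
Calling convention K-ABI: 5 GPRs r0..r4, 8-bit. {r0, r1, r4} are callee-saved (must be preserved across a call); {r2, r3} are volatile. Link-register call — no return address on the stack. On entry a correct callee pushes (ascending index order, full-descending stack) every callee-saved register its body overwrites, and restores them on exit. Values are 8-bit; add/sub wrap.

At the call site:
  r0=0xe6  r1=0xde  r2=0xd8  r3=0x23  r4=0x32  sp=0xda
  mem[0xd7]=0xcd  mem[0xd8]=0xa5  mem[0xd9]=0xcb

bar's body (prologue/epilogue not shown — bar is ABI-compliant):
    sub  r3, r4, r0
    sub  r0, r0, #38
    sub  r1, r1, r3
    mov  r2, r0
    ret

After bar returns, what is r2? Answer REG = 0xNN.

prologue: push r0 → mem[0xd9]=0xe6, sp=0xd9
prologue: push r1 → mem[0xd8]=0xde, sp=0xd8
body[0] sub  r3, r4, r0 → r3=0x4c
body[1] sub  r0, r0, #38 → r0=0xc0
body[2] sub  r1, r1, r3 → r1=0x92
body[3] mov  r2, r0 → r2=0xc0
epilogue: pop r1=0xde, sp=0xd9
epilogue: pop r0=0xe6, sp=0xda
r2 is caller-saved → body value

REG = 0xc0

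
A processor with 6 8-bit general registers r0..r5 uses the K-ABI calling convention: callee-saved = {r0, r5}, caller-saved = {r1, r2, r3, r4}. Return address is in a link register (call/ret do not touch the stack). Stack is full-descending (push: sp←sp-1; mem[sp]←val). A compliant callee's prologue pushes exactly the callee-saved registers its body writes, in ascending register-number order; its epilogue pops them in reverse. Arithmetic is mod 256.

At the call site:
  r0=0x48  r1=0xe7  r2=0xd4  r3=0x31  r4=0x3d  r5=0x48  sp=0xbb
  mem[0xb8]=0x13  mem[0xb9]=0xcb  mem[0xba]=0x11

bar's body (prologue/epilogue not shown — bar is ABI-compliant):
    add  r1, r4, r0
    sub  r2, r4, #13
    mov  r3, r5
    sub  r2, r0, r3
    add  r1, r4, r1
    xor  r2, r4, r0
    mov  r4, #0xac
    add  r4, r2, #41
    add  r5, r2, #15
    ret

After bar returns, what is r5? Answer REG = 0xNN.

REG = 0x48

prologue: push r5 → mem[0xba]=0x48, sp=0xba
body[0] add  r1, r4, r0 → r1=0x85
body[1] sub  r2, r4, #13 → r2=0x30
body[2] mov  r3, r5 → r3=0x48
body[3] sub  r2, r0, r3 → r2=0x00
body[4] add  r1, r4, r1 → r1=0xc2
body[5] xor  r2, r4, r0 → r2=0x75
body[6] mov  r4, #0xac → r4=0xac
body[7] add  r4, r2, #41 → r4=0x9e
body[8] add  r5, r2, #15 → r5=0x84
epilogue: pop r5=0x48, sp=0xbb
r5 is callee-saved → restored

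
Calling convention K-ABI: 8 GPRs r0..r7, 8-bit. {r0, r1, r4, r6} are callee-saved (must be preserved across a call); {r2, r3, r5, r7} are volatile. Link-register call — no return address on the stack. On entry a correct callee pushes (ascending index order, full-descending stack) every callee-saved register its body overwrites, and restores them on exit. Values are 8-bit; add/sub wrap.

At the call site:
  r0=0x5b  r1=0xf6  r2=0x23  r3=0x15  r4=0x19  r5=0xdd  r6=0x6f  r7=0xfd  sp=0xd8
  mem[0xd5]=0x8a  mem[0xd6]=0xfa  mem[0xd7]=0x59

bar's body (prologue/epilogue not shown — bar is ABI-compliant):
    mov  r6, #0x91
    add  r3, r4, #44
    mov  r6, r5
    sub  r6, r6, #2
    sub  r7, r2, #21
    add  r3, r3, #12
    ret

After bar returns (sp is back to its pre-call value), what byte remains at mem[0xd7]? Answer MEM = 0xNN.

MEM = 0x6f

prologue: push r6 → mem[0xd7]=0x6f, sp=0xd7
body[0] mov  r6, #0x91 → r6=0x91
body[1] add  r3, r4, #44 → r3=0x45
body[2] mov  r6, r5 → r6=0xdd
body[3] sub  r6, r6, #2 → r6=0xdb
body[4] sub  r7, r2, #21 → r7=0x0e
body[5] add  r3, r3, #12 → r3=0x51
epilogue: pop r6=0x6f, sp=0xd8
prologue pushed ['r6'] at ['0xd7']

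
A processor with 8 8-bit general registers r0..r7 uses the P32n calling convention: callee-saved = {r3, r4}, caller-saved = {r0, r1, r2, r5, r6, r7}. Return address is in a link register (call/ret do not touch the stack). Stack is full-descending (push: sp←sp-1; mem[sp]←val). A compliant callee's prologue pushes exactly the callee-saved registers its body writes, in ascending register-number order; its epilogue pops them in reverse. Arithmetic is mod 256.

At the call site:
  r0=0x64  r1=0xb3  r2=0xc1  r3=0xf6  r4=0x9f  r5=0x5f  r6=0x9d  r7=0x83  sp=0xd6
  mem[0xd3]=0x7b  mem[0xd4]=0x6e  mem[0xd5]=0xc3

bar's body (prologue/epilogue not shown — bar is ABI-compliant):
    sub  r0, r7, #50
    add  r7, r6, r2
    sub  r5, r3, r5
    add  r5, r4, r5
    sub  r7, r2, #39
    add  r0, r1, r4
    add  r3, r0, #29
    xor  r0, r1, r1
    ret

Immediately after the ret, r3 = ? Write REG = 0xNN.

prologue: push r3 → mem[0xd5]=0xf6, sp=0xd5
body[0] sub  r0, r7, #50 → r0=0x51
body[1] add  r7, r6, r2 → r7=0x5e
body[2] sub  r5, r3, r5 → r5=0x97
body[3] add  r5, r4, r5 → r5=0x36
body[4] sub  r7, r2, #39 → r7=0x9a
body[5] add  r0, r1, r4 → r0=0x52
body[6] add  r3, r0, #29 → r3=0x6f
body[7] xor  r0, r1, r1 → r0=0x00
epilogue: pop r3=0xf6, sp=0xd6
r3 is callee-saved → restored

REG = 0xf6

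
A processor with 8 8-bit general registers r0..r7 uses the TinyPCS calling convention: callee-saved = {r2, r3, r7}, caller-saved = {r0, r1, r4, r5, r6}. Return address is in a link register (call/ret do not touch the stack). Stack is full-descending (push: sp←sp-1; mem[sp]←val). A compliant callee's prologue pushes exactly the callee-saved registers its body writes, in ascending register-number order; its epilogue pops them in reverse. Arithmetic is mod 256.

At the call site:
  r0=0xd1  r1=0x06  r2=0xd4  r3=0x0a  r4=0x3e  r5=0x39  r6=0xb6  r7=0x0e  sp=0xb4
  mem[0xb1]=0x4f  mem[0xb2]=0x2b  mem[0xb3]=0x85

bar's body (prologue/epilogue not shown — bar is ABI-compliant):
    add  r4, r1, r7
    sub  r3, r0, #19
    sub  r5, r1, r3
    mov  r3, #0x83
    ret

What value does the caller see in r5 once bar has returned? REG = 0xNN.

prologue: push r3 → mem[0xb3]=0x0a, sp=0xb3
body[0] add  r4, r1, r7 → r4=0x14
body[1] sub  r3, r0, #19 → r3=0xbe
body[2] sub  r5, r1, r3 → r5=0x48
body[3] mov  r3, #0x83 → r3=0x83
epilogue: pop r3=0x0a, sp=0xb4
r5 is caller-saved → body value

REG = 0x48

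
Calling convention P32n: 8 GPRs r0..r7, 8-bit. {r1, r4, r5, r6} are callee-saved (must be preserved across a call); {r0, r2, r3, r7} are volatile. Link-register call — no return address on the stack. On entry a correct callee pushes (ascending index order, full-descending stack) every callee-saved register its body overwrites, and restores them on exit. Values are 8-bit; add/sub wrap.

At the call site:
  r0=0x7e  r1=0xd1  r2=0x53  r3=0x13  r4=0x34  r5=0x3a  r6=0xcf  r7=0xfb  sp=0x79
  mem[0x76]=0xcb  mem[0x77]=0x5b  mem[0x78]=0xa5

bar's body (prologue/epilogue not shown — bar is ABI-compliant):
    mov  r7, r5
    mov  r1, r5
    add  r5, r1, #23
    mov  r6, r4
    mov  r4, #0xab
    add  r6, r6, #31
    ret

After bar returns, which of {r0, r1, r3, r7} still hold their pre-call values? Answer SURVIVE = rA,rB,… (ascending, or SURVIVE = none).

prologue: push r1 -> mem[0x78]=0xd1, sp=0x78
prologue: push r4 -> mem[0x77]=0x34, sp=0x77
prologue: push r5 -> mem[0x76]=0x3a, sp=0x76
prologue: push r6 -> mem[0x75]=0xcf, sp=0x75
body[0] mov  r7, r5 -> r7=0x3a
body[1] mov  r1, r5 -> r1=0x3a
body[2] add  r5, r1, #23 -> r5=0x51
body[3] mov  r6, r4 -> r6=0x34
body[4] mov  r4, #0xab -> r4=0xab
body[5] add  r6, r6, #31 -> r6=0x53
epilogue: pop r6=0xcf, sp=0x76
epilogue: pop r5=0x3a, sp=0x77
epilogue: pop r4=0x34, sp=0x78
epilogue: pop r1=0xd1, sp=0x79
r0: caller-saved, written=False
r1: callee-saved, written=True
r3: caller-saved, written=False
r7: caller-saved, written=True

SURVIVE = r0,r1,r3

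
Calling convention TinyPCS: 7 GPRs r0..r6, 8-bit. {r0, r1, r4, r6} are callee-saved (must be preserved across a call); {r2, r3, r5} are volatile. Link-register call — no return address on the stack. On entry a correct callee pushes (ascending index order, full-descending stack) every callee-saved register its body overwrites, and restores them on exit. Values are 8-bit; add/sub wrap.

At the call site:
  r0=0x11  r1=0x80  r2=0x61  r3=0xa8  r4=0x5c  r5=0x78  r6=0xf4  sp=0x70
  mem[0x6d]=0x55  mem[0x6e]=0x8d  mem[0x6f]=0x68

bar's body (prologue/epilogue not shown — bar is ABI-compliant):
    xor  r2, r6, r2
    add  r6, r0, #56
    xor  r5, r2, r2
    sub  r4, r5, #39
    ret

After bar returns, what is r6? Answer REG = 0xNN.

REG = 0xf4

prologue: push r4 -> mem[0x6f]=0x5c, sp=0x6f
prologue: push r6 -> mem[0x6e]=0xf4, sp=0x6e
body[0] xor  r2, r6, r2 -> r2=0x95
body[1] add  r6, r0, #56 -> r6=0x49
body[2] xor  r5, r2, r2 -> r5=0x00
body[3] sub  r4, r5, #39 -> r4=0xd9
epilogue: pop r6=0xf4, sp=0x6f
epilogue: pop r4=0x5c, sp=0x70
r6 is callee-saved -> restored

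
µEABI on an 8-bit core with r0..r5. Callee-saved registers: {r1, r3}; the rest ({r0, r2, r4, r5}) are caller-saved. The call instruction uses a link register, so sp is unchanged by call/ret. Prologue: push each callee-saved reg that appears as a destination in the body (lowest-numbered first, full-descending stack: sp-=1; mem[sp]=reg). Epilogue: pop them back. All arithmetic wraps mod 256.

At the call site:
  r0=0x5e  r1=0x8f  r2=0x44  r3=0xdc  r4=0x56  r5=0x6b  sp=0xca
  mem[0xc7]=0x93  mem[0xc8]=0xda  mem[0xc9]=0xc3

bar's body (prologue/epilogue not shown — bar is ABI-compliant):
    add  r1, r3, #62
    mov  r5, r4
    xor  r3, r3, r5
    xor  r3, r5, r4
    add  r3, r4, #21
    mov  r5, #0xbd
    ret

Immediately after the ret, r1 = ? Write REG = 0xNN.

prologue: push r1 → mem[0xc9]=0x8f, sp=0xc9
prologue: push r3 → mem[0xc8]=0xdc, sp=0xc8
body[0] add  r1, r3, #62 → r1=0x1a
body[1] mov  r5, r4 → r5=0x56
body[2] xor  r3, r3, r5 → r3=0x8a
body[3] xor  r3, r5, r4 → r3=0x00
body[4] add  r3, r4, #21 → r3=0x6b
body[5] mov  r5, #0xbd → r5=0xbd
epilogue: pop r3=0xdc, sp=0xc9
epilogue: pop r1=0x8f, sp=0xca
r1 is callee-saved → restored

REG = 0x8f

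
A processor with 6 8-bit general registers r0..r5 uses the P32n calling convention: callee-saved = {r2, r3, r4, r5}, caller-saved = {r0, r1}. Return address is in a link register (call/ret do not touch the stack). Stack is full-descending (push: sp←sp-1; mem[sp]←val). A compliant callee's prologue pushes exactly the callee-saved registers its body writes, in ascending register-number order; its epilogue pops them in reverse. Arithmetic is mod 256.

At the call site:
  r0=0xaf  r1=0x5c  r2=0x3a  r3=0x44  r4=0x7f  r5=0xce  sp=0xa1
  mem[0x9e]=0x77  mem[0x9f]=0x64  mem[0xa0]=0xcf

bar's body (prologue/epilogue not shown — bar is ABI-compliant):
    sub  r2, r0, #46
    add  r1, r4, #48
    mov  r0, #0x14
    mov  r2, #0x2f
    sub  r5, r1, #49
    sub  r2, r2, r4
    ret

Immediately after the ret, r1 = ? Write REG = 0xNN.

prologue: push r2 -> mem[0xa0]=0x3a, sp=0xa0
prologue: push r5 -> mem[0x9f]=0xce, sp=0x9f
body[0] sub  r2, r0, #46 -> r2=0x81
body[1] add  r1, r4, #48 -> r1=0xaf
body[2] mov  r0, #0x14 -> r0=0x14
body[3] mov  r2, #0x2f -> r2=0x2f
body[4] sub  r5, r1, #49 -> r5=0x7e
body[5] sub  r2, r2, r4 -> r2=0xb0
epilogue: pop r5=0xce, sp=0xa0
epilogue: pop r2=0x3a, sp=0xa1
r1 is caller-saved -> body value

REG = 0xaf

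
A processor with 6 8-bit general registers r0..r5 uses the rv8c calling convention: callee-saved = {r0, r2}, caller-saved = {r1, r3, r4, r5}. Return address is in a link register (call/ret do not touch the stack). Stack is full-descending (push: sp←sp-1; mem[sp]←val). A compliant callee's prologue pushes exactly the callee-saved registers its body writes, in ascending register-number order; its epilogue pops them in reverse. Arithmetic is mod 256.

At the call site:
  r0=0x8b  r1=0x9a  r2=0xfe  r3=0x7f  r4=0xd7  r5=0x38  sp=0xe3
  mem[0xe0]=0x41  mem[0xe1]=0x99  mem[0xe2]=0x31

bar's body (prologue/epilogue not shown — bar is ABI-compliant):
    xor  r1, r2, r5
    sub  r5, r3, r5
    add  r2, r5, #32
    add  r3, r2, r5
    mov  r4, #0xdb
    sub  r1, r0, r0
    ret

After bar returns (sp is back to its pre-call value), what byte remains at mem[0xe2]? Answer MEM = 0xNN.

MEM = 0xfe

prologue: push r2 -> mem[0xe2]=0xfe, sp=0xe2
body[0] xor  r1, r2, r5 -> r1=0xc6
body[1] sub  r5, r3, r5 -> r5=0x47
body[2] add  r2, r5, #32 -> r2=0x67
body[3] add  r3, r2, r5 -> r3=0xae
body[4] mov  r4, #0xdb -> r4=0xdb
body[5] sub  r1, r0, r0 -> r1=0x00
epilogue: pop r2=0xfe, sp=0xe3
prologue pushed ['r2'] at ['0xe2']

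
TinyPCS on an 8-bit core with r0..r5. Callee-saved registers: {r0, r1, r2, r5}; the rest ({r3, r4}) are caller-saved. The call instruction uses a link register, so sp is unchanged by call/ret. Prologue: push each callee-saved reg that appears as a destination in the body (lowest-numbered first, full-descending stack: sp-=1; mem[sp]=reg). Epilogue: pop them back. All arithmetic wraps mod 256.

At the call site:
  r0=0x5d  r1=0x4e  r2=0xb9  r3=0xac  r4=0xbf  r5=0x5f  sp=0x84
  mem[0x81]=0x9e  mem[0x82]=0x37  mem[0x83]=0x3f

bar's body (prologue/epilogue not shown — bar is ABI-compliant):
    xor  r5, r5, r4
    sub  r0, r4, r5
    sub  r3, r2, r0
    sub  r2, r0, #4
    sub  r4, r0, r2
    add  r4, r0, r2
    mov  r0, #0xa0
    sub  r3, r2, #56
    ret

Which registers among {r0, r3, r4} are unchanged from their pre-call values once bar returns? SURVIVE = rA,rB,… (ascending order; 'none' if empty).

SURVIVE = r0

prologue: push r0 -> mem[0x83]=0x5d, sp=0x83
prologue: push r2 -> mem[0x82]=0xb9, sp=0x82
prologue: push r5 -> mem[0x81]=0x5f, sp=0x81
body[0] xor  r5, r5, r4 -> r5=0xe0
body[1] sub  r0, r4, r5 -> r0=0xdf
body[2] sub  r3, r2, r0 -> r3=0xda
body[3] sub  r2, r0, #4 -> r2=0xdb
body[4] sub  r4, r0, r2 -> r4=0x04
body[5] add  r4, r0, r2 -> r4=0xba
body[6] mov  r0, #0xa0 -> r0=0xa0
body[7] sub  r3, r2, #56 -> r3=0xa3
epilogue: pop r5=0x5f, sp=0x82
epilogue: pop r2=0xb9, sp=0x83
epilogue: pop r0=0x5d, sp=0x84
r0: callee-saved, written=True
r3: caller-saved, written=True
r4: caller-saved, written=True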